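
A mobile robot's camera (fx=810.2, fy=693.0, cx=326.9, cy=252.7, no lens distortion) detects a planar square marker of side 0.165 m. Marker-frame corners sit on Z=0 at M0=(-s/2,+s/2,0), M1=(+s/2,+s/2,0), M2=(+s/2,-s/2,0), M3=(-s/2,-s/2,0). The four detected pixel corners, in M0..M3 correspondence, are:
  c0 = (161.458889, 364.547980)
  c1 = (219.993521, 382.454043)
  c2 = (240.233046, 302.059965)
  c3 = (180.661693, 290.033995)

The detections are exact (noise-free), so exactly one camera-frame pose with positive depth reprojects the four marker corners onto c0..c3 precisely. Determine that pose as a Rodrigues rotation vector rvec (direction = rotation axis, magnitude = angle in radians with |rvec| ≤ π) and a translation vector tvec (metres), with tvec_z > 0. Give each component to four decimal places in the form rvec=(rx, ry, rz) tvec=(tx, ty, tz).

Intrinsics K: fx=810.2, fy=693.0, cx=326.9, cy=252.7
Marker side s = 0.165 m; corners in marker frame (Z=0):
  M0 = (-0.0825, +0.0825, 0)
  M1 = (+0.0825, +0.0825, 0)
  M2 = (+0.0825, -0.0825, 0)
  M3 = (-0.0825, -0.0825, 0)
Detected image corners:
  c0 = (161.458889, 364.547980) px
  c1 = (219.993521, 382.454043) px
  c2 = (240.233046, 302.059965) px
  c3 = (180.661693, 290.033995) px
Planar DLT: solve 8×8 A·h = b for H (H[2,2]=1):
  H  [+267.33815 -128.30961 +199.52301]
  H  [-60.52150 +453.89337 +334.35342]
  H  [-0.45153 -0.04439 +1.00000]
B = K⁻¹H; ‖b₁‖=0.687131, ‖b₂‖=0.687131; λ = 2/(‖b₁‖+‖b₂‖) = 1.455326, sign → tz>0 ⇒ λ=+1.455326
r₁ = λ·B[:,0] = (+0.74534,+0.11252,-0.65712); r₂ = λ·B[:,1] = (-0.20441,+0.97675,-0.06460)
r₃ = r₁×r₂ = (+0.63457,+0.18247,+0.75101); SVD([r₁ r₂ r₃]) → R = UVᵀ:
  R  [+0.74534 -0.20441 +0.63457]
  R  [+0.11252 +0.97675 +0.18247]
  R  [-0.65712 -0.06460 +0.75101]
t = (-0.22880, +0.17148, +1.45533) m
tr R = 2.473107; θ = arccos((tr R − 1)/2) = 0.742836 rad = 42.561°
axis k = ((R−Rᵀ)₃₂, (R−Rᵀ)₁₃, (R−Rᵀ)₂₁) / (2 sinθ) = (-0.182648, +0.954857, +0.234283)
rvec = θ·k = (-0.135678, +0.709302, +0.174034)

rvec=(-0.1357, 0.7093, 0.1740) tvec=(-0.2288, 0.1715, 1.4553)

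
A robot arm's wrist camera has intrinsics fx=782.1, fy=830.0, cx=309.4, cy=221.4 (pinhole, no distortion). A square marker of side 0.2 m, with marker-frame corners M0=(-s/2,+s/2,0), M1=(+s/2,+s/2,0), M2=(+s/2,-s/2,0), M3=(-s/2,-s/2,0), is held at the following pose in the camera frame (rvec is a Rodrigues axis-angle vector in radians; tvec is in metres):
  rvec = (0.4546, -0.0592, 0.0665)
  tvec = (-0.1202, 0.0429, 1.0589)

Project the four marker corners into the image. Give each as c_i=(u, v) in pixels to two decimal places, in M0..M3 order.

c0=(146.93, 317.97) c1=(289.44, 324.33) c2=(299.57, 187.60) c3=(144.86, 178.73)

Intrinsics K: fx=782.1, fy=830.0, cx=309.4, cy=221.4
Marker side s = 0.2 m; corners in marker frame (Z=0):
  M0 = (-0.1000, +0.1000, 0)
  M1 = (+0.1000, +0.1000, 0)
  M2 = (+0.1000, -0.1000, 0)
  M3 = (-0.1000, -0.1000, 0)
rvec = (0.4546, -0.0592, 0.0665), |rvec| = θ = 0.46324 rad = 26.541°
Rodrigues: sinθ=0.44685, 1−cosθ=0.10539; R = I + sinθ·[k]× + (1−cosθ)·[k]×²:
    [+0.99611 -0.07736 -0.04226]
    [+0.05093 +0.89633 -0.44045]
    [+0.07195 +0.43658 +0.89678]
t = (-0.1202, 0.0429, 1.0589) m
M0: Pc = R·M0+t = (-0.22755, +0.12744, +1.09536); u = 782.1·(-0.22755)/1.09536 + 309.4 = 146.9291, v = 830.0·(+0.12744)/1.09536 + 221.4 = 317.9665
M1: Pc = R·M1+t = (-0.02833, +0.13763, +1.10975); u = 782.1·(-0.02833)/1.10975 + 309.4 = 289.4374, v = 830.0·(+0.13763)/1.10975 + 221.4 = 324.3325
M2: Pc = R·M2+t = (-0.01285, -0.04164, +1.02244); u = 782.1·(-0.01285)/1.02244 + 309.4 = 299.5684, v = 830.0·(-0.04164)/1.02244 + 221.4 = 187.5970
M3: Pc = R·M3+t = (-0.21207, -0.05183, +1.00805); u = 782.1·(-0.21207)/1.00805 + 309.4 = 144.8607, v = 830.0·(-0.05183)/1.00805 + 221.4 = 178.7276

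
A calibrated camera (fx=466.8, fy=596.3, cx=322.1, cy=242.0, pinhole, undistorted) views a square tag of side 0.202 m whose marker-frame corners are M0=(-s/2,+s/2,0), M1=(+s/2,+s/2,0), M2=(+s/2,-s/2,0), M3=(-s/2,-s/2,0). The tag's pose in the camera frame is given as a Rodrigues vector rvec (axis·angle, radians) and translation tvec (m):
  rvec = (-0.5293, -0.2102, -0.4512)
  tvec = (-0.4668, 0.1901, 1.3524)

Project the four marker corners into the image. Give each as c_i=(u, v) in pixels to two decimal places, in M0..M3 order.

c0=(136.14, 383.94) c1=(206.81, 345.06) c2=(183.20, 273.82) c3=(116.04, 306.95)

Intrinsics K: fx=466.8, fy=596.3, cx=322.1, cy=242.0
Marker side s = 0.202 m; corners in marker frame (Z=0):
  M0 = (-0.1010, +0.1010, 0)
  M1 = (+0.1010, +0.1010, 0)
  M2 = (+0.1010, -0.1010, 0)
  M3 = (-0.1010, -0.1010, 0)
rvec = (-0.5293, -0.2102, -0.4512), |rvec| = θ = 0.72658 rad = 41.630°
Rodrigues: sinθ=0.66432, 1−cosθ=0.25255; R = I + sinθ·[k]× + (1−cosθ)·[k]×²:
    [+0.88147 +0.46576 -0.07794]
    [-0.35931 +0.76859 +0.52931]
    [+0.30644 -0.43857 +0.84484]
t = (-0.4668, 0.1901, 1.3524) m
M0: Pc = R·M0+t = (-0.50879, +0.30402, +1.27715); u = 466.8·(-0.50879)/1.27715 + 322.1 = 136.1383, v = 596.3·(+0.30402)/1.27715 + 242.0 = 383.9449
M1: Pc = R·M1+t = (-0.33073, +0.23144, +1.33905); u = 466.8·(-0.33073)/1.33905 + 322.1 = 206.8063, v = 596.3·(+0.23144)/1.33905 + 242.0 = 345.0621
M2: Pc = R·M2+t = (-0.42481, +0.07618, +1.42765); u = 466.8·(-0.42481)/1.42765 + 322.1 = 183.1981, v = 596.3·(+0.07618)/1.42765 + 242.0 = 273.8200
M3: Pc = R·M3+t = (-0.60287, +0.14876, +1.36575); u = 466.8·(-0.60287)/1.36575 + 322.1 = 116.0441, v = 596.3·(+0.14876)/1.36575 + 242.0 = 306.9517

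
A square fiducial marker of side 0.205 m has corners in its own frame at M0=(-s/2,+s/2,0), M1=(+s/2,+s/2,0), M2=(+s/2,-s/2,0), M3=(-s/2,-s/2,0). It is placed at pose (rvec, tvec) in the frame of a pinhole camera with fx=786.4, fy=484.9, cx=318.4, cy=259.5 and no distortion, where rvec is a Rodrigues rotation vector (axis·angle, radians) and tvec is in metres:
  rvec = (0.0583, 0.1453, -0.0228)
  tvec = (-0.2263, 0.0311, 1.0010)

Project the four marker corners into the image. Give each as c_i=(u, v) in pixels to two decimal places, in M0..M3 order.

c0=(68.29, 323.71) c1=(221.56, 323.79) c2=(215.99, 223.35) c3=(61.13, 226.23)

Intrinsics K: fx=786.4, fy=484.9, cx=318.4, cy=259.5
Marker side s = 0.205 m; corners in marker frame (Z=0):
  M0 = (-0.1025, +0.1025, 0)
  M1 = (+0.1025, +0.1025, 0)
  M2 = (+0.1025, -0.1025, 0)
  M3 = (-0.1025, -0.1025, 0)
rvec = (0.0583, 0.1453, -0.0228), |rvec| = θ = 0.15821 rad = 9.065°
Rodrigues: sinθ=0.15755, 1−cosθ=0.01249; R = I + sinθ·[k]× + (1−cosθ)·[k]×²:
    [+0.98921 +0.02693 +0.14403]
    [-0.01848 +0.99804 -0.05971]
    [-0.14536 +0.05640 +0.98777]
t = (-0.2263, 0.0311, 1.0010) m
M0: Pc = R·M0+t = (-0.32493, +0.13529, +1.02168); u = 786.4·(-0.32493)/1.02168 + 318.4 = 68.2950, v = 484.9·(+0.13529)/1.02168 + 259.5 = 323.7117
M1: Pc = R·M1+t = (-0.12215, +0.13151, +0.99188); u = 786.4·(-0.12215)/0.99188 + 318.4 = 221.5584, v = 484.9·(+0.13151)/0.99188 + 259.5 = 323.7889
M2: Pc = R·M2+t = (-0.12767, -0.07309, +0.98032); u = 786.4·(-0.12767)/0.98032 + 318.4 = 215.9873, v = 484.9·(-0.07309)/0.98032 + 259.5 = 223.3454
M3: Pc = R·M3+t = (-0.33045, -0.06931, +1.01012); u = 786.4·(-0.33045)/1.01012 + 318.4 = 61.1338, v = 484.9·(-0.06931)/1.01012 + 259.5 = 226.2304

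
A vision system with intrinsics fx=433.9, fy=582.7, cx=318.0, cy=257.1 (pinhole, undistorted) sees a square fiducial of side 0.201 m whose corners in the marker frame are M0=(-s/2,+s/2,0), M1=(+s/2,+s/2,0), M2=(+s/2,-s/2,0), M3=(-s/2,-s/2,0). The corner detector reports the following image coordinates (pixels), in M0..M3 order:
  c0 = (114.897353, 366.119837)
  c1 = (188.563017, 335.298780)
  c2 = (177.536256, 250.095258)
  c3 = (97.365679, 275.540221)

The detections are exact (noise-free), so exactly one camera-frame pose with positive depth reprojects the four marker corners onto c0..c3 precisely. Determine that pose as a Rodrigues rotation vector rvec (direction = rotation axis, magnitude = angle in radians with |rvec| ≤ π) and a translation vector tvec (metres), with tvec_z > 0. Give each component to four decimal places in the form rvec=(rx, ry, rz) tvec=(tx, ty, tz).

Intrinsics K: fx=433.9, fy=582.7, cx=318.0, cy=257.1
Marker side s = 0.201 m; corners in marker frame (Z=0):
  M0 = (-0.1005, +0.1005, 0)
  M1 = (+0.1005, +0.1005, 0)
  M2 = (+0.1005, -0.1005, 0)
  M3 = (-0.1005, -0.1005, 0)
Detected image corners:
  c0 = (114.897353, 366.119837) px
  c1 = (188.563017, 335.298780) px
  c2 = (177.536256, 250.095258) px
  c3 = (97.365679, 275.540221) px
Planar DLT: solve 8×8 A·h = b for H (H[2,2]=1):
  H  [+442.03171 +120.08001 +146.43886]
  H  [-13.31453 +542.18569 +307.69623]
  H  [+0.41437 +0.34382 +1.00000]
B = K⁻¹H; ‖b₁‖=0.851651, ‖b₂‖=0.851651; λ = 2/(‖b₁‖+‖b₂‖) = 1.174190, sign → tz>0 ⇒ λ=+1.174190
r₁ = λ·B[:,0] = (+0.83961,-0.24150,+0.48655); r₂ = λ·B[:,1] = (+0.02908,+0.91443,+0.40371)
r₃ = r₁×r₂ = (-0.54241,-0.32481,+0.77479); SVD([r₁ r₂ r₃]) → R = UVᵀ:
  R  [+0.83961 +0.02908 -0.54241]
  R  [-0.24150 +0.91443 -0.32481]
  R  [+0.48655 +0.40371 +0.77479]
t = (-0.46427, +0.10196, +1.17419) m
tr R = 2.528822; θ = arccos((tr R − 1)/2) = 0.700669 rad = 40.145°
axis k = ((R−Rᵀ)₃₂, (R−Rᵀ)₁₃, (R−Rᵀ)₂₁) / (2 sinθ) = (+0.564981, -0.797974, -0.209843)
rvec = θ·k = (+0.395865, -0.559115, -0.147030)

rvec=(0.3959, -0.5591, -0.1470) tvec=(-0.4643, 0.1020, 1.1742)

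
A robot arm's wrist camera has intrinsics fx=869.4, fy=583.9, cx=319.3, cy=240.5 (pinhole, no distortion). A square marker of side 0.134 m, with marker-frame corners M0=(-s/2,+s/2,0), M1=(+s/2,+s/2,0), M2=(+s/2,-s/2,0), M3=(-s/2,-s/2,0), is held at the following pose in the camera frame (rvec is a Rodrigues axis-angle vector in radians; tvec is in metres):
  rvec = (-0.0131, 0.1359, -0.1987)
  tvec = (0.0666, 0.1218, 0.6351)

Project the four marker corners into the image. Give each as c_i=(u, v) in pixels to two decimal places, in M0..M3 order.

c0=(339.14, 422.98) c1=(520.91, 403.43) c2=(483.43, 280.37) c3=(303.69, 303.22)

Intrinsics K: fx=869.4, fy=583.9, cx=319.3, cy=240.5
Marker side s = 0.134 m; corners in marker frame (Z=0):
  M0 = (-0.0670, +0.0670, 0)
  M1 = (+0.0670, +0.0670, 0)
  M2 = (+0.0670, -0.0670, 0)
  M3 = (-0.0670, -0.0670, 0)
rvec = (-0.0131, 0.1359, -0.1987), |rvec| = θ = 0.24109 rad = 13.813°
Rodrigues: sinθ=0.23876, 1−cosθ=0.02892; R = I + sinθ·[k]× + (1−cosθ)·[k]×²:
    [+0.97116 +0.19589 +0.13588]
    [-0.19767 +0.98027 -0.00046]
    [-0.13329 -0.02641 +0.99072]
t = (0.0666, 0.1218, 0.6351) m
M0: Pc = R·M0+t = (+0.01466, +0.20072, +0.64226); u = 869.4·(+0.01466)/0.64226 + 319.3 = 339.1404, v = 583.9·(+0.20072)/0.64226 + 240.5 = 422.9825
M1: Pc = R·M1+t = (+0.14479, +0.17423, +0.62440); u = 869.4·(+0.14479)/0.62440 + 319.3 = 520.9064, v = 583.9·(+0.17423)/0.62440 + 240.5 = 403.4331
M2: Pc = R·M2+t = (+0.11854, +0.04288, +0.62794); u = 869.4·(+0.11854)/0.62794 + 319.3 = 483.4264, v = 583.9·(+0.04288)/0.62794 + 240.5 = 280.3711
M3: Pc = R·M3+t = (-0.01159, +0.06937, +0.64580); u = 869.4·(-0.01159)/0.64580 + 319.3 = 303.6931, v = 583.9·(+0.06937)/0.64580 + 240.5 = 303.2169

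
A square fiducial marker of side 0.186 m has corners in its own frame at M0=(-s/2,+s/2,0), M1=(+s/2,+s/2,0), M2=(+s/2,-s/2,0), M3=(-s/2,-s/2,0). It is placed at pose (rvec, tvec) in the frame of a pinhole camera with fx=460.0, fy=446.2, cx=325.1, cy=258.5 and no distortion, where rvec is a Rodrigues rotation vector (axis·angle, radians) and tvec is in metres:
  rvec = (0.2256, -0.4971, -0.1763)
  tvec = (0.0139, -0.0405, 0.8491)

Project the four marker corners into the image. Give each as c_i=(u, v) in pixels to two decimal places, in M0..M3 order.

c0=(294.06, 295.75) c1=(377.77, 272.26) c2=(369.59, 181.13) c3=(279.91, 196.30)

Intrinsics K: fx=460.0, fy=446.2, cx=325.1, cy=258.5
Marker side s = 0.186 m; corners in marker frame (Z=0):
  M0 = (-0.0930, +0.0930, 0)
  M1 = (+0.0930, +0.0930, 0)
  M2 = (+0.0930, -0.0930, 0)
  M3 = (-0.0930, -0.0930, 0)
rvec = (0.2256, -0.4971, -0.1763), |rvec| = θ = 0.57366 rad = 32.868°
Rodrigues: sinθ=0.54271, 1−cosθ=0.16008; R = I + sinθ·[k]× + (1−cosθ)·[k]×²:
    [+0.86468 +0.11224 -0.48963]
    [-0.22134 +0.96012 -0.17080]
    [+0.45093 +0.25606 +0.85504]
t = (0.0139, -0.0405, 0.8491) m
M0: Pc = R·M0+t = (-0.05608, +0.06938, +0.83098); u = 460.0·(-0.05608)/0.83098 + 325.1 = 294.0577, v = 446.2·(+0.06938)/0.83098 + 258.5 = 295.7521
M1: Pc = R·M1+t = (+0.10475, +0.02821, +0.91485); u = 460.0·(+0.10475)/0.91485 + 325.1 = 377.7713, v = 446.2·(+0.02821)/0.91485 + 258.5 = 272.2573
M2: Pc = R·M2+t = (+0.08388, -0.15038, +0.86722); u = 460.0·(+0.08388)/0.86722 + 325.1 = 369.5908, v = 446.2·(-0.15038)/0.86722 + 258.5 = 181.1291
M3: Pc = R·M3+t = (-0.07695, -0.10921, +0.78335); u = 460.0·(-0.07695)/0.78335 + 325.1 = 279.9115, v = 446.2·(-0.10921)/0.78335 + 258.5 = 196.2952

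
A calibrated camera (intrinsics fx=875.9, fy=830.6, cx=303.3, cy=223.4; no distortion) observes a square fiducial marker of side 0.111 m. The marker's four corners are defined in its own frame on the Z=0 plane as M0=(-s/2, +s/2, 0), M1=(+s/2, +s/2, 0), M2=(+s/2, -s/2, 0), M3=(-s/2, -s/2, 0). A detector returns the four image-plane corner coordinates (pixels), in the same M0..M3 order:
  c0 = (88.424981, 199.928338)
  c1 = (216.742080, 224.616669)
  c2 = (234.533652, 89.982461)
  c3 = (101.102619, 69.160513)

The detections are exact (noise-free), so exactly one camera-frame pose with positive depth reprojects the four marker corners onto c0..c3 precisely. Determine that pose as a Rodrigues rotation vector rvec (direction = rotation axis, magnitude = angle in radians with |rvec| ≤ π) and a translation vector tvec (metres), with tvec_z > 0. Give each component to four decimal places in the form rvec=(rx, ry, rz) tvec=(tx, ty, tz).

Intrinsics K: fx=875.9, fy=830.6, cx=303.3, cy=223.4
Marker side s = 0.111 m; corners in marker frame (Z=0):
  M0 = (-0.0555, +0.0555, 0)
  M1 = (+0.0555, +0.0555, 0)
  M2 = (+0.0555, -0.0555, 0)
  M3 = (-0.0555, -0.0555, 0)
Detected image corners:
  c0 = (88.424981, 199.928338) px
  c1 = (216.742080, 224.616669) px
  c2 = (234.533652, 89.982461) px
  c3 = (101.102619, 69.160513) px
Planar DLT: solve 8×8 A·h = b for H (H[2,2]=1):
  H  [+1127.93377 -86.35151 +158.91801]
  H  [+159.11673 +1241.19075 +146.88276]
  H  [-0.31653 +0.31518 +1.00000]
B = K⁻¹H; ‖b₁‖=1.459227, ‖b₂‖=1.459227; λ = 2/(‖b₁‖+‖b₂‖) = 0.685294, sign → tz>0 ⇒ λ=+0.685294
r₁ = λ·B[:,0] = (+0.95760,+0.18962,-0.21692); r₂ = λ·B[:,1] = (-0.14235,+0.96596,+0.21599)
r₃ = r₁×r₂ = (+0.25049,-0.17595,+0.95199); SVD([r₁ r₂ r₃]) → R = UVᵀ:
  R  [+0.95760 -0.14235 +0.25049]
  R  [+0.18962 +0.96596 -0.17595]
  R  [-0.21692 +0.21599 +0.95199]
t = (-0.11296, -0.06313, +0.68529) m
tr R = 2.875552; θ = arccos((tr R − 1)/2) = 0.354627 rad = 20.319°
axis k = ((R−Rᵀ)₃₂, (R−Rᵀ)₁₃, (R−Rᵀ)₂₁) / (2 sinθ) = (+0.564375, +0.673036, +0.478021)
rvec = θ·k = (+0.200142, +0.238677, +0.169519)

rvec=(0.2001, 0.2387, 0.1695) tvec=(-0.1130, -0.0631, 0.6853)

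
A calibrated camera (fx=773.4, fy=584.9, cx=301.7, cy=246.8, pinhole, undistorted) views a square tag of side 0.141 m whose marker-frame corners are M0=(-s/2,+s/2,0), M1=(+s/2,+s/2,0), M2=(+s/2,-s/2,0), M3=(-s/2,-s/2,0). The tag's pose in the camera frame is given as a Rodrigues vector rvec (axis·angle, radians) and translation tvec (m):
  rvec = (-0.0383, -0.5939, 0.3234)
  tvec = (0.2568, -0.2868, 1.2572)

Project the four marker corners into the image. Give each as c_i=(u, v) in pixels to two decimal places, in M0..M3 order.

Intrinsics K: fx=773.4, fy=584.9, cx=301.7, cy=246.8
Marker side s = 0.141 m; corners in marker frame (Z=0):
  M0 = (-0.0705, +0.0705, 0)
  M1 = (+0.0705, +0.0705, 0)
  M2 = (+0.0705, -0.0705, 0)
  M3 = (-0.0705, -0.0705, 0)
rvec = (-0.0383, -0.5939, 0.3234), |rvec| = θ = 0.67733 rad = 38.808°
Rodrigues: sinθ=0.62671, 1−cosθ=0.22075; R = I + sinθ·[k]× + (1−cosθ)·[k]×²:
    [+0.77996 -0.28829 -0.55548]
    [+0.31018 +0.94897 -0.05698]
    [+0.54356 -0.12786 +0.82958]
t = (0.2568, -0.2868, 1.2572) m
M0: Pc = R·M0+t = (+0.18149, -0.24177, +1.20987); u = 773.4·(+0.18149)/1.20987 + 301.7 = 417.7157, v = 584.9·(-0.24177)/1.20987 + 246.8 = 129.9205
M1: Pc = R·M1+t = (+0.29146, -0.19803, +1.28651); u = 773.4·(+0.29146)/1.28651 + 301.7 = 476.9164, v = 584.9·(-0.19803)/1.28651 + 246.8 = 156.7672
M2: Pc = R·M2+t = (+0.33211, -0.33183, +1.30453); u = 773.4·(+0.33211)/1.30453 + 301.7 = 498.5938, v = 584.9·(-0.33183)/1.30453 + 246.8 = 98.0189
M3: Pc = R·M3+t = (+0.22214, -0.37557, +1.22789); u = 773.4·(+0.22214)/1.22789 + 301.7 = 441.6153, v = 584.9·(-0.37557)/1.22789 + 246.8 = 67.8993

c0=(417.72, 129.92) c1=(476.92, 156.77) c2=(498.59, 98.02) c3=(441.62, 67.90)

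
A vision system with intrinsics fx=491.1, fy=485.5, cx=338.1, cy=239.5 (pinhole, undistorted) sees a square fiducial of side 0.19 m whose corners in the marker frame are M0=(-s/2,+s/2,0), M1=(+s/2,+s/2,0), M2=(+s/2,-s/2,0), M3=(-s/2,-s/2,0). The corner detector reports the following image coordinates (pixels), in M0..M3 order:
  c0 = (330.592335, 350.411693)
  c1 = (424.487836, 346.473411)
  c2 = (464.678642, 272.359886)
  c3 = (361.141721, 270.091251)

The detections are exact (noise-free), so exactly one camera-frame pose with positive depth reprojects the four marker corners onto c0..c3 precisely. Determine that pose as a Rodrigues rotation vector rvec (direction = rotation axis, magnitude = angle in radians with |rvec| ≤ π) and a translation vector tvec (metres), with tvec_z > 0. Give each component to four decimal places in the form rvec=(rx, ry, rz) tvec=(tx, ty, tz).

Intrinsics K: fx=491.1, fy=485.5, cx=338.1, cy=239.5
Marker side s = 0.19 m; corners in marker frame (Z=0):
  M0 = (-0.0950, +0.0950, 0)
  M1 = (+0.0950, +0.0950, 0)
  M2 = (+0.0950, -0.0950, 0)
  M3 = (-0.0950, -0.0950, 0)
Detected image corners:
  c0 = (330.592335, 350.411693) px
  c1 = (424.487836, 346.473411) px
  c2 = (464.678642, 272.359886) px
  c3 = (361.141721, 270.091251) px
Planar DLT: solve 8×8 A·h = b for H (H[2,2]=1):
  H  [+688.01046 +76.90029 +396.12012]
  H  [+127.88832 +612.77363 +312.26789]
  H  [+0.43029 +0.66822 +1.00000]
B = K⁻¹H; ‖b₁‖=1.186666, ‖b₂‖=1.186667; λ = 2/(‖b₁‖+‖b₂‖) = 0.842697, sign → tz>0 ⇒ λ=+0.842697
r₁ = λ·B[:,0] = (+0.93095,+0.04310,+0.36261); r₂ = λ·B[:,1] = (-0.25572,+0.78583,+0.56310)
r₃ = r₁×r₂ = (-0.26067,-0.61694,+0.74258); SVD([r₁ r₂ r₃]) → R = UVᵀ:
  R  [+0.93095 -0.25572 -0.26067]
  R  [+0.04310 +0.78583 -0.61694]
  R  [+0.36261 +0.56310 +0.74258]
t = (+0.09956, +0.12631, +0.84270) m
tr R = 2.459357; θ = arccos((tr R − 1)/2) = 0.752945 rad = 43.141°
axis k = ((R−Rᵀ)₃₂, (R−Rᵀ)₁₃, (R−Rᵀ)₂₁) / (2 sinθ) = (+0.862871, -0.455752, +0.218502)
rvec = θ·k = (+0.649694, -0.343156, +0.164520)

rvec=(0.6497, -0.3432, 0.1645) tvec=(0.0996, 0.1263, 0.8427)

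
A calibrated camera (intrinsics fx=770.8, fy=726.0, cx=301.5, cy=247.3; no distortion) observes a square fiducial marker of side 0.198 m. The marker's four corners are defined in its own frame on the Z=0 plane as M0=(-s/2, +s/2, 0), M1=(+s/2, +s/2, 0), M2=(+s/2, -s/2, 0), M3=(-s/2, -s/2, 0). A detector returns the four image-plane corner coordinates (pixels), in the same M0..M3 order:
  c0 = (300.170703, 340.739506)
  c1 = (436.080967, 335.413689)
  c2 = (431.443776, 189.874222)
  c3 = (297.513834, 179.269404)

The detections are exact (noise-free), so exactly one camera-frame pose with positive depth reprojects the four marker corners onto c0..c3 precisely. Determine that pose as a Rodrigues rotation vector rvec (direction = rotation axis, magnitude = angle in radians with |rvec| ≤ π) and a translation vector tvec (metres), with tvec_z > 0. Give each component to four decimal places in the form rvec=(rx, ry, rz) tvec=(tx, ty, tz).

Intrinsics K: fx=770.8, fy=726.0, cx=301.5, cy=247.3
Marker side s = 0.198 m; corners in marker frame (Z=0):
  M0 = (-0.0990, +0.0990, 0)
  M1 = (+0.0990, +0.0990, 0)
  M2 = (+0.0990, -0.0990, 0)
  M3 = (-0.0990, -0.0990, 0)
Detected image corners:
  c0 = (300.170703, 340.739506) px
  c1 = (436.080967, 335.413689) px
  c2 = (431.443776, 189.874222) px
  c3 = (297.513834, 179.269404) px
Planar DLT: solve 8×8 A·h = b for H (H[2,2]=1):
  H  [+873.92045 -13.67921 +369.79700]
  H  [+151.04963 +750.09804 +260.72164]
  H  [+0.52566 -0.08834 +1.00000]
B = K⁻¹H; ‖b₁‖=1.067080, ‖b₂‖=1.067080; λ = 2/(‖b₁‖+‖b₂‖) = 0.937137, sign → tz>0 ⇒ λ=+0.937137
r₁ = λ·B[:,0] = (+0.86982,+0.02718,+0.49261); r₂ = λ·B[:,1] = (+0.01575,+0.99644,-0.08279)
r₃ = r₁×r₂ = (-0.49311,+0.07977,+0.86630); SVD([r₁ r₂ r₃]) → R = UVᵀ:
  R  [+0.86982 +0.01575 -0.49311]
  R  [+0.02718 +0.99644 +0.07977]
  R  [+0.49261 -0.08279 +0.86630]
t = (+0.08304, +0.01732, +0.93714) m
tr R = 2.732569; θ = arccos((tr R − 1)/2) = 0.523081 rad = 29.970°
axis k = ((R−Rᵀ)₃₂, (R−Rᵀ)₁₃, (R−Rᵀ)₂₁) / (2 sinθ) = (-0.162700, -0.986609, +0.011437)
rvec = θ·k = (-0.085105, -0.516076, +0.005983)

rvec=(-0.0851, -0.5161, 0.0060) tvec=(0.0830, 0.0173, 0.9371)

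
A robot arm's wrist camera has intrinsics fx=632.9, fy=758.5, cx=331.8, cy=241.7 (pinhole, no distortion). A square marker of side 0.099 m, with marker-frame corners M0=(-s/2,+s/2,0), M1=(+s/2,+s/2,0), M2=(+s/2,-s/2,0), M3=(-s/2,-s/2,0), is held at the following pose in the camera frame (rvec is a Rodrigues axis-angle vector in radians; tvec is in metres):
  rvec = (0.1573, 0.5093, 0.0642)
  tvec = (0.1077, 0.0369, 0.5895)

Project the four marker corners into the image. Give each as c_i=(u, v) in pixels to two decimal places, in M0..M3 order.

c0=(396.44, 340.24) c1=(496.93, 361.52) c2=(504.27, 232.26) c3=(400.48, 220.56)

Intrinsics K: fx=632.9, fy=758.5, cx=331.8, cy=241.7
Marker side s = 0.099 m; corners in marker frame (Z=0):
  M0 = (-0.0495, +0.0495, 0)
  M1 = (+0.0495, +0.0495, 0)
  M2 = (+0.0495, -0.0495, 0)
  M3 = (-0.0495, -0.0495, 0)
rvec = (0.1573, 0.5093, 0.0642), |rvec| = θ = 0.53689 rad = 30.762°
Rodrigues: sinθ=0.51147, 1−cosθ=0.14070; R = I + sinθ·[k]× + (1−cosθ)·[k]×²:
    [+0.87138 -0.02206 +0.49011]
    [+0.10026 +0.98591 -0.13389]
    [-0.48025 +0.16581 +0.86132]
t = (0.1077, 0.0369, 0.5895) m
M0: Pc = R·M0+t = (+0.06347, +0.08074, +0.62148); u = 632.9·(+0.06347)/0.62148 + 331.8 = 396.4412, v = 758.5·(+0.08074)/0.62148 + 241.7 = 340.2405
M1: Pc = R·M1+t = (+0.14974, +0.09067, +0.57394); u = 632.9·(+0.14974)/0.57394 + 331.8 = 496.9257, v = 758.5·(+0.09067)/0.57394 + 241.7 = 361.5217
M2: Pc = R·M2+t = (+0.15193, -0.00694, +0.55752); u = 632.9·(+0.15193)/0.55752 + 331.8 = 504.2664, v = 758.5·(-0.00694)/0.55752 + 241.7 = 232.2588
M3: Pc = R·M3+t = (+0.06566, -0.01687, +0.60506); u = 632.9·(+0.06566)/0.60506 + 331.8 = 400.4790, v = 758.5·(-0.01687)/0.60506 + 241.7 = 220.5575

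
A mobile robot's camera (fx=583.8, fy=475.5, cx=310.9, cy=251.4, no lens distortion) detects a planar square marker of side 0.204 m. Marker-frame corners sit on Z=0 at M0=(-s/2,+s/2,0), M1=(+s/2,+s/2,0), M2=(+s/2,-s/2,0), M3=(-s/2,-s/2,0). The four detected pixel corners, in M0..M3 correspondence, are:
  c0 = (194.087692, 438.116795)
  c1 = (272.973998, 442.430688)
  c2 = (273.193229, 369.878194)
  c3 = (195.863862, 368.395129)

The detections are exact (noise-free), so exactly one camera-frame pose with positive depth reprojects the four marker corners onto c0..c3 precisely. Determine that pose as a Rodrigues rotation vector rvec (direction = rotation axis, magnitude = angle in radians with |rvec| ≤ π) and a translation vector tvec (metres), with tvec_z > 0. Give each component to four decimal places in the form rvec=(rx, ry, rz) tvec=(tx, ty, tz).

rvec=(-0.1401, 0.2760, -0.0262) tvec=(-0.1878, 0.4543, 1.4126)

Intrinsics K: fx=583.8, fy=475.5, cx=310.9, cy=251.4
Marker side s = 0.204 m; corners in marker frame (Z=0):
  M0 = (-0.1020, +0.1020, 0)
  M1 = (+0.1020, +0.1020, 0)
  M2 = (+0.1020, -0.1020, 0)
  M3 = (-0.1020, -0.1020, 0)
Detected image corners:
  c0 = (194.087692, 438.116795) px
  c1 = (272.973998, 442.430688) px
  c2 = (273.193229, 369.878194) px
  c3 = (195.863862, 368.395129) px
Planar DLT: solve 8×8 A·h = b for H (H[2,2]=1):
  H  [+338.14573 -28.40341 +233.27399]
  H  [-63.15644 +308.04425 +404.31362]
  H  [-0.19099 -0.10015 +1.00000]
B = K⁻¹H; ‖b₁‖=0.707919, ‖b₂‖=0.707919; λ = 2/(‖b₁‖+‖b₂‖) = 1.412591, sign → tz>0 ⇒ λ=+1.412591
r₁ = λ·B[:,0] = (+0.96187,-0.04498,-0.26979); r₂ = λ·B[:,1] = (+0.00661,+0.98992,-0.14147)
r₃ = r₁×r₂ = (+0.27343,+0.13429,+0.95247); SVD([r₁ r₂ r₃]) → R = UVᵀ:
  R  [+0.96187 +0.00661 +0.27343]
  R  [-0.04498 +0.98992 +0.13429]
  R  [-0.26979 -0.14147 +0.95247]
t = (-0.18783, +0.45427, +1.41259) m
tr R = 2.904259; θ = arccos((tr R − 1)/2) = 0.310668 rad = 17.800°
axis k = ((R−Rᵀ)₃₂, (R−Rᵀ)₁₃, (R−Rᵀ)₂₁) / (2 sinθ) = (-0.451049, +0.888500, -0.084394)
rvec = θ·k = (-0.140127, +0.276029, -0.026219)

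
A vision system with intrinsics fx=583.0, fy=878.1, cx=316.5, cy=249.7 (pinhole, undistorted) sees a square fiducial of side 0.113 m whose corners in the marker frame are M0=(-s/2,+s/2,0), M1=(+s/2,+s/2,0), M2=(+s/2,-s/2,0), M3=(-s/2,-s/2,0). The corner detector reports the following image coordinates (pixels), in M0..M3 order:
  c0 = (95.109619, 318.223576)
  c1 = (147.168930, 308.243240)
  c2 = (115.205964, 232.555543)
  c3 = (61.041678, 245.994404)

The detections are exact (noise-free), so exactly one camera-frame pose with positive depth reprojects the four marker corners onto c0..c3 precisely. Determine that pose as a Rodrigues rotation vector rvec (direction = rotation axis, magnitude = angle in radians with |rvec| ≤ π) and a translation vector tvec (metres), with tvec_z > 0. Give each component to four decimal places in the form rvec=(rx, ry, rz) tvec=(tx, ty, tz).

Intrinsics K: fx=583.0, fy=878.1, cx=316.5, cy=249.7
Marker side s = 0.113 m; corners in marker frame (Z=0):
  M0 = (-0.0565, +0.0565, 0)
  M1 = (+0.0565, +0.0565, 0)
  M2 = (+0.0565, -0.0565, 0)
  M3 = (-0.0565, -0.0565, 0)
Detected image corners:
  c0 = (95.109619, 318.223576) px
  c1 = (147.168930, 308.243240) px
  c2 = (115.205964, 232.555543) px
  c3 = (61.041678, 245.994404) px
Planar DLT: solve 8×8 A·h = b for H (H[2,2]=1):
  H  [+435.59404 +350.25795 +104.65836]
  H  [-193.25974 +807.12558 +277.51855]
  H  [-0.32620 +0.55351 +1.00000]
B = K⁻¹H; ‖b₁‖=0.988357, ‖b₂‖=0.988357; λ = 2/(‖b₁‖+‖b₂‖) = 1.011780, sign → tz>0 ⇒ λ=+1.011780
r₁ = λ·B[:,0] = (+0.93513,-0.12883,-0.33004); r₂ = λ·B[:,1] = (+0.30384,+0.77075,+0.56003)
r₃ = r₁×r₂ = (+0.18223,-0.62398,+0.75990); SVD([r₁ r₂ r₃]) → R = UVᵀ:
  R  [+0.93513 +0.30384 +0.18223]
  R  [-0.12883 +0.77075 -0.62398]
  R  [-0.33004 +0.56003 +0.75990]
t = (-0.36765, +0.03205, +1.01178) m
tr R = 2.465781; θ = arccos((tr R − 1)/2) = 0.748235 rad = 42.871°
axis k = ((R−Rᵀ)₃₂, (R−Rᵀ)₁₃, (R−Rᵀ)₂₁) / (2 sinθ) = (+0.870147, +0.376478, -0.317974)
rvec = θ·k = (+0.651075, +0.281694, -0.237919)

rvec=(0.6511, 0.2817, -0.2379) tvec=(-0.3676, 0.0321, 1.0118)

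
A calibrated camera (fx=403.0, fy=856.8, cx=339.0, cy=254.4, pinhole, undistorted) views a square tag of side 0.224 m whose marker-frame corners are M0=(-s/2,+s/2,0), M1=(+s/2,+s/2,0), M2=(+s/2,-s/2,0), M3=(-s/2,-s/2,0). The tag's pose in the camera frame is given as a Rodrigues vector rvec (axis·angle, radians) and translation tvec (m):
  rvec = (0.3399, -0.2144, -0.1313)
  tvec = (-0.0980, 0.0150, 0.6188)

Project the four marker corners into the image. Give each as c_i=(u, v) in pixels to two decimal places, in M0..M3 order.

Intrinsics K: fx=403.0, fy=856.8, cx=339.0, cy=254.4
Marker side s = 0.224 m; corners in marker frame (Z=0):
  M0 = (-0.1120, +0.1120, 0)
  M1 = (+0.1120, +0.1120, 0)
  M2 = (+0.1120, -0.1120, 0)
  M3 = (-0.1120, -0.1120, 0)
rvec = (0.3399, -0.2144, -0.1313), |rvec| = θ = 0.42278 rad = 24.223°
Rodrigues: sinθ=0.41029, 1−cosθ=0.08805; R = I + sinθ·[k]× + (1−cosθ)·[k]×²:
    [+0.96886 +0.09153 -0.23005]
    [-0.16332 +0.93460 -0.31600]
    [+0.18609 +0.34373 +0.92045]
t = (-0.0980, 0.0150, 0.6188) m
M0: Pc = R·M0+t = (-0.19626, +0.13797, +0.63646); u = 403.0·(-0.19626)/0.63646 + 339.0 = 214.7282, v = 856.8·(+0.13797)/0.63646 + 254.4 = 440.1315
M1: Pc = R·M1+t = (+0.02076, +0.10138, +0.67814); u = 403.0·(+0.02076)/0.67814 + 339.0 = 351.3393, v = 856.8·(+0.10138)/0.67814 + 254.4 = 382.4929
M2: Pc = R·M2+t = (+0.00026, -0.10797, +0.60114); u = 403.0·(+0.00026)/0.60114 + 339.0 = 339.1756, v = 856.8·(-0.10797)/0.60114 + 254.4 = 100.5167
M3: Pc = R·M3+t = (-0.21676, -0.07138, +0.55946); u = 403.0·(-0.21676)/0.55946 + 339.0 = 182.8571, v = 856.8·(-0.07138)/0.55946 + 254.4 = 145.0788

c0=(214.73, 440.13) c1=(351.34, 382.49) c2=(339.18, 100.52) c3=(182.86, 145.08)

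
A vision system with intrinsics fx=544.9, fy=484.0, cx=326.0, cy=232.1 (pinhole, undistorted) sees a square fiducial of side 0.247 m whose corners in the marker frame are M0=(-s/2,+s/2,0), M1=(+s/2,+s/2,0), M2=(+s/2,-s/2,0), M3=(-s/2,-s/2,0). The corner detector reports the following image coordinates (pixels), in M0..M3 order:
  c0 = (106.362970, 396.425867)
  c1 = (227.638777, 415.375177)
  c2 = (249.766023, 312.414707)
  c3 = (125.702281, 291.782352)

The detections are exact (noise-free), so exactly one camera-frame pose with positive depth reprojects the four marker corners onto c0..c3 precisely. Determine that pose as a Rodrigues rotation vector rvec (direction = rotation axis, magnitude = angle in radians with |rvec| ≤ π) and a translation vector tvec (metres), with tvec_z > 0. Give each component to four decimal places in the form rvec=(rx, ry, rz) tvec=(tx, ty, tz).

rvec=(0.1139, -0.0400, 0.1972) tvec=(-0.2970, 0.2762, 1.0904)

Intrinsics K: fx=544.9, fy=484.0, cx=326.0, cy=232.1
Marker side s = 0.247 m; corners in marker frame (Z=0):
  M0 = (-0.1235, +0.1235, 0)
  M1 = (+0.1235, +0.1235, 0)
  M2 = (+0.1235, -0.1235, 0)
  M3 = (-0.1235, -0.1235, 0)
Detected image corners:
  c0 = (106.362970, 396.425867) px
  c1 = (227.638777, 415.375177) px
  c2 = (249.766023, 312.414707) px
  c3 = (125.702281, 291.782352) px
Planar DLT: solve 8×8 A·h = b for H (H[2,2]=1):
  H  [+504.83428 -66.25585 +177.59261]
  H  [+96.57881 +455.59196 +354.69674]
  H  [+0.04660 +0.09989 +1.00000]
B = K⁻¹H; ‖b₁‖=0.917082, ‖b₂‖=0.917082; λ = 2/(‖b₁‖+‖b₂‖) = 1.090416, sign → tz>0 ⇒ λ=+1.090416
r₁ = λ·B[:,0] = (+0.97984,+0.19322,+0.05081); r₂ = λ·B[:,1] = (-0.19775,+0.97418,+0.10892)
r₃ = r₁×r₂ = (-0.02846,-0.11677,+0.99275); SVD([r₁ r₂ r₃]) → R = UVᵀ:
  R  [+0.97984 -0.19775 -0.02846]
  R  [+0.19322 +0.97418 -0.11677]
  R  [+0.05081 +0.10892 +0.99275]
t = (-0.29698, +0.27620, +1.09042) m
tr R = 2.946772; θ = arccos((tr R − 1)/2) = 0.231226 rad = 13.248°
axis k = ((R−Rᵀ)₃₂, (R−Rᵀ)₁₃, (R−Rᵀ)₂₁) / (2 sinθ) = (+0.492412, -0.172944, +0.853007)
rvec = θ·k = (+0.113858, -0.039989, +0.197237)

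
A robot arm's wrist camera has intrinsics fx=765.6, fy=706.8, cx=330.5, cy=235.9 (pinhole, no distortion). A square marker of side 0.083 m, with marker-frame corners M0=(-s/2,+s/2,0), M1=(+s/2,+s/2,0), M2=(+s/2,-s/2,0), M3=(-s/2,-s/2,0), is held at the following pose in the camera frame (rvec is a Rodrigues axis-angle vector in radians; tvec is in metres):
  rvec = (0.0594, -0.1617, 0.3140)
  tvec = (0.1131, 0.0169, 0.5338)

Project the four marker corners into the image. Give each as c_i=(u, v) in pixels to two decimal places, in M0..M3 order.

Intrinsics K: fx=765.6, fy=706.8, cx=330.5, cy=235.9
Marker side s = 0.083 m; corners in marker frame (Z=0):
  M0 = (-0.0415, +0.0415, 0)
  M1 = (+0.0415, +0.0415, 0)
  M2 = (+0.0415, -0.0415, 0)
  M3 = (-0.0415, -0.0415, 0)
rvec = (0.0594, -0.1617, 0.3140), |rvec| = θ = 0.35815 rad = 20.520°
Rodrigues: sinθ=0.35054, 1−cosθ=0.06345; R = I + sinθ·[k]× + (1−cosθ)·[k]×²:
    [+0.93829 -0.31208 -0.14904]
    [+0.30258 +0.94948 -0.08325]
    [+0.16749 +0.03302 +0.98532]
t = (0.1131, 0.0169, 0.5338) m
M0: Pc = R·M0+t = (+0.06121, +0.04375, +0.52822); u = 765.6·(+0.06121)/0.52822 + 330.5 = 419.2169, v = 706.8·(+0.04375)/0.52822 + 235.9 = 294.4363
M1: Pc = R·M1+t = (+0.13909, +0.06886, +0.54212); u = 765.6·(+0.13909)/0.54212 + 330.5 = 526.9239, v = 706.8·(+0.06886)/0.54212 + 235.9 = 325.6781
M2: Pc = R·M2+t = (+0.16499, -0.00995, +0.53938); u = 765.6·(+0.16499)/0.53938 + 330.5 = 564.6885, v = 706.8·(-0.00995)/0.53938 + 235.9 = 222.8662
M3: Pc = R·M3+t = (+0.08711, -0.03506, +0.52548); u = 765.6·(+0.08711)/0.52548 + 330.5 = 457.4188, v = 706.8·(-0.03506)/0.52548 + 235.9 = 188.7416

c0=(419.22, 294.44) c1=(526.92, 325.68) c2=(564.69, 222.87) c3=(457.42, 188.74)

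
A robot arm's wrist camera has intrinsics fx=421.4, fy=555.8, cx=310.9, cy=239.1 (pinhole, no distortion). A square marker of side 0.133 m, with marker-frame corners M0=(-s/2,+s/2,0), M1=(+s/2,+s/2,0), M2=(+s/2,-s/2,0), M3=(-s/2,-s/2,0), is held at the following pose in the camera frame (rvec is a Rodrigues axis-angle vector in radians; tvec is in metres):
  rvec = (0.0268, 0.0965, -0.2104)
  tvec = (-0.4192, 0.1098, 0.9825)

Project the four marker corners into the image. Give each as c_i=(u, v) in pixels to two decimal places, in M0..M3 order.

c0=(110.88, 344.96) c1=(164.03, 330.70) c2=(151.64, 256.78) c3=(98.54, 272.05)

Intrinsics K: fx=421.4, fy=555.8, cx=310.9, cy=239.1
Marker side s = 0.133 m; corners in marker frame (Z=0):
  M0 = (-0.0665, +0.0665, 0)
  M1 = (+0.0665, +0.0665, 0)
  M2 = (+0.0665, -0.0665, 0)
  M3 = (-0.0665, -0.0665, 0)
rvec = (0.0268, 0.0965, -0.2104), |rvec| = θ = 0.23302 rad = 13.351°
Rodrigues: sinθ=0.23092, 1−cosθ=0.02703; R = I + sinθ·[k]× + (1−cosθ)·[k]×²:
    [+0.97333 +0.20979 +0.09282]
    [-0.20721 +0.97761 -0.03666]
    [-0.09844 +0.01645 +0.99501]
t = (-0.4192, 0.1098, 0.9825) m
M0: Pc = R·M0+t = (-0.46998, +0.18859, +0.99014); u = 421.4·(-0.46998)/0.99014 + 310.9 = 110.8801, v = 555.8·(+0.18859)/0.99014 + 239.1 = 344.9625
M1: Pc = R·M1+t = (-0.34052, +0.16103, +0.97705); u = 421.4·(-0.34052)/0.97705 + 310.9 = 164.0329, v = 555.8·(+0.16103)/0.97705 + 239.1 = 330.7036
M2: Pc = R·M2+t = (-0.36842, +0.03101, +0.97486); u = 421.4·(-0.36842)/0.97486 + 310.9 = 151.6422, v = 555.8·(+0.03101)/0.97486 + 239.1 = 256.7794
M3: Pc = R·M3+t = (-0.49788, +0.05857, +0.98795); u = 421.4·(-0.49788)/0.98795 + 310.9 = 98.5359, v = 555.8·(+0.05857)/0.98795 + 239.1 = 272.0495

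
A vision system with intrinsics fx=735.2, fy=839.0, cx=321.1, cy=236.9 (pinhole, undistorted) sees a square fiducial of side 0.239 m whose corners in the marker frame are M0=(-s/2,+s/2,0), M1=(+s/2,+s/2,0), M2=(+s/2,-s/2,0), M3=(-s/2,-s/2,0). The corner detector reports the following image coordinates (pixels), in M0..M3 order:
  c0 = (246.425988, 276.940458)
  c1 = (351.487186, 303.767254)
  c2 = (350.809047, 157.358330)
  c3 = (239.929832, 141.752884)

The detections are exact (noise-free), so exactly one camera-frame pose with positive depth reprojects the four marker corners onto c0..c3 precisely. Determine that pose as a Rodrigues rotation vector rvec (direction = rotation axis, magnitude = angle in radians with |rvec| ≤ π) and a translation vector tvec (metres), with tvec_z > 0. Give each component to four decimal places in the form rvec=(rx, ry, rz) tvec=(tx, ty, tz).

Intrinsics K: fx=735.2, fy=839.0, cx=321.1, cy=236.9
Marker side s = 0.239 m; corners in marker frame (Z=0):
  M0 = (-0.1195, +0.1195, 0)
  M1 = (+0.1195, +0.1195, 0)
  M2 = (+0.1195, -0.1195, 0)
  M3 = (-0.1195, -0.1195, 0)
Detected image corners:
  c0 = (246.425988, 276.940458) px
  c1 = (351.487186, 303.767254) px
  c2 = (350.809047, 157.358330) px
  c3 = (239.929832, 141.752884) px
Planar DLT: solve 8×8 A·h = b for H (H[2,2]=1):
  H  [+341.67393 +86.19095 +294.83161]
  H  [+8.21084 +640.36807 +221.48656]
  H  [-0.36929 +0.23773 +1.00000]
B = K⁻¹H; ‖b₁‖=0.735722, ‖b₂‖=0.735722; λ = 2/(‖b₁‖+‖b₂‖) = 1.359209, sign → tz>0 ⇒ λ=+1.359209
r₁ = λ·B[:,0] = (+0.85090,+0.15503,-0.50194); r₂ = λ·B[:,1] = (+0.01822,+0.94618,+0.32313)
r₃ = r₁×r₂ = (+0.52502,-0.28409,+0.80228); SVD([r₁ r₂ r₃]) → R = UVᵀ:
  R  [+0.85090 +0.01822 +0.52502]
  R  [+0.15503 +0.94618 -0.28409]
  R  [-0.50194 +0.32313 +0.80228]
t = (-0.04856, -0.02497, +1.35921) m
tr R = 2.599353; θ = arccos((tr R − 1)/2) = 0.644040 rad = 36.901°
axis k = ((R−Rᵀ)₃₂, (R−Rᵀ)₁₃, (R−Rᵀ)₂₁) / (2 sinθ) = (+0.505652, +0.855183, +0.113925)
rvec = θ·k = (+0.325660, +0.550772, +0.073372)

rvec=(0.3257, 0.5508, 0.0734) tvec=(-0.0486, -0.0250, 1.3592)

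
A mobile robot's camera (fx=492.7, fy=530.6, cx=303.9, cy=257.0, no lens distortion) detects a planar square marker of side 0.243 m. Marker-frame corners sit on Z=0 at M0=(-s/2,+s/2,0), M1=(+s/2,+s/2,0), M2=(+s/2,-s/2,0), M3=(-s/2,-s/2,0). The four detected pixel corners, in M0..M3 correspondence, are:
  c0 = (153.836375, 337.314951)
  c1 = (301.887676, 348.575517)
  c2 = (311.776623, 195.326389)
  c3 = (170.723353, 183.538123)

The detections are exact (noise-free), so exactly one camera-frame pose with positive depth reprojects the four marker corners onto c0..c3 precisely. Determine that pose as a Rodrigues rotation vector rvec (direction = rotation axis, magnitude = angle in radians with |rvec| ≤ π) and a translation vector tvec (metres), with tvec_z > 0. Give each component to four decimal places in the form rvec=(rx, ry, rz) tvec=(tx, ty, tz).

Intrinsics K: fx=492.7, fy=530.6, cx=303.9, cy=257.0
Marker side s = 0.243 m; corners in marker frame (Z=0):
  M0 = (-0.1215, +0.1215, 0)
  M1 = (+0.1215, +0.1215, 0)
  M2 = (+0.1215, -0.1215, 0)
  M3 = (-0.1215, -0.1215, 0)
Detected image corners:
  c0 = (153.836375, 337.314951) px
  c1 = (301.887676, 348.575517) px
  c2 = (311.776623, 195.326389) px
  c3 = (170.723353, 183.538123) px
Planar DLT: solve 8×8 A·h = b for H (H[2,2]=1):
  H  [+601.30046 -101.14559 +234.96966]
  H  [+55.14469 +579.41781 +264.37598]
  H  [+0.02890 -0.19655 +1.00000]
B = K⁻¹H; ‖b₁‖=1.206297, ‖b₂‖=1.206297; λ = 2/(‖b₁‖+‖b₂‖) = 0.828983, sign → tz>0 ⇒ λ=+0.828983
r₁ = λ·B[:,0] = (+0.99693,+0.07455,+0.02396); r₂ = λ·B[:,1] = (-0.06968,+0.98417,-0.16294)
r₃ = r₁×r₂ = (-0.03573,+0.16077,+0.98635); SVD([r₁ r₂ r₃]) → R = UVᵀ:
  R  [+0.99693 -0.06968 -0.03573]
  R  [+0.07455 +0.98417 +0.16077]
  R  [+0.02396 -0.16294 +0.98635]
t = (-0.11598, +0.01152, +0.82898) m
tr R = 2.967448; θ = arccos((tr R − 1)/2) = 0.180667 rad = 10.351°
axis k = ((R−Rᵀ)₃₂, (R−Rᵀ)₁₃, (R−Rᵀ)₂₁) / (2 sinθ) = (-0.900743, -0.166082, +0.401345)
rvec = θ·k = (-0.162735, -0.030005, +0.072510)

rvec=(-0.1627, -0.0300, 0.0725) tvec=(-0.1160, 0.0115, 0.8290)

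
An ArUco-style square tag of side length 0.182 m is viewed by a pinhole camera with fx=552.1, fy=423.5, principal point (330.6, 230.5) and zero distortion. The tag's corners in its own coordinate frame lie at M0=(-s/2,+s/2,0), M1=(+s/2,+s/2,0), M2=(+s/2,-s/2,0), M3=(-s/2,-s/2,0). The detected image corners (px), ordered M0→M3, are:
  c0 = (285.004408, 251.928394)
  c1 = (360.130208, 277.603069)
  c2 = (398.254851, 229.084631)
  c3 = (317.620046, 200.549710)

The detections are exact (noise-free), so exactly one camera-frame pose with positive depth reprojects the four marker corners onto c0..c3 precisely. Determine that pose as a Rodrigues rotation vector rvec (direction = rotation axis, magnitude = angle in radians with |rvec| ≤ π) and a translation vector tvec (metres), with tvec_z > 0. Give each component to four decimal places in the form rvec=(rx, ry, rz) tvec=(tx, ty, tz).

rvec=(0.5366, 0.0182, 0.4423) tvec=(0.0196, 0.0286, 1.1683)

Intrinsics K: fx=552.1, fy=423.5, cx=330.6, cy=230.5
Marker side s = 0.182 m; corners in marker frame (Z=0):
  M0 = (-0.0910, +0.0910, 0)
  M1 = (+0.0910, +0.0910, 0)
  M2 = (+0.0910, -0.0910, 0)
  M3 = (-0.0910, -0.0910, 0)
Detected image corners:
  c0 = (285.004408, 251.928394) px
  c1 = (360.130208, 277.603069) px
  c2 = (398.254851, 229.084631) px
  c3 = (317.620046, 200.549710) px
Planar DLT: solve 8×8 A·h = b for H (H[2,2]=1):
  H  [+455.64129 -49.35275 +339.86095]
  H  [+168.57731 +376.64408 +240.86327]
  H  [+0.08322 +0.42646 +1.00000]
B = K⁻¹H; ‖b₁‖=0.855980, ‖b₂‖=0.855980; λ = 2/(‖b₁‖+‖b₂‖) = 1.168252, sign → tz>0 ⇒ λ=+1.168252
r₁ = λ·B[:,0] = (+0.90593,+0.41212,+0.09722); r₂ = λ·B[:,1] = (-0.40276,+0.76783,+0.49821)
r₃ = r₁×r₂ = (+0.13067,-0.49050,+0.86159); SVD([r₁ r₂ r₃]) → R = UVᵀ:
  R  [+0.90593 -0.40276 +0.13067]
  R  [+0.41212 +0.76783 -0.49050]
  R  [+0.09722 +0.49821 +0.86159]
t = (+0.01960, +0.02859, +1.16825) m
tr R = 2.535352; θ = arccos((tr R − 1)/2) = 0.695590 rad = 39.854°
axis k = ((R−Rᵀ)₃₂, (R−Rᵀ)₁₃, (R−Rᵀ)₂₁) / (2 sinθ) = (+0.771419, +0.026102, +0.635792)
rvec = θ·k = (+0.536591, +0.018156, +0.442250)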